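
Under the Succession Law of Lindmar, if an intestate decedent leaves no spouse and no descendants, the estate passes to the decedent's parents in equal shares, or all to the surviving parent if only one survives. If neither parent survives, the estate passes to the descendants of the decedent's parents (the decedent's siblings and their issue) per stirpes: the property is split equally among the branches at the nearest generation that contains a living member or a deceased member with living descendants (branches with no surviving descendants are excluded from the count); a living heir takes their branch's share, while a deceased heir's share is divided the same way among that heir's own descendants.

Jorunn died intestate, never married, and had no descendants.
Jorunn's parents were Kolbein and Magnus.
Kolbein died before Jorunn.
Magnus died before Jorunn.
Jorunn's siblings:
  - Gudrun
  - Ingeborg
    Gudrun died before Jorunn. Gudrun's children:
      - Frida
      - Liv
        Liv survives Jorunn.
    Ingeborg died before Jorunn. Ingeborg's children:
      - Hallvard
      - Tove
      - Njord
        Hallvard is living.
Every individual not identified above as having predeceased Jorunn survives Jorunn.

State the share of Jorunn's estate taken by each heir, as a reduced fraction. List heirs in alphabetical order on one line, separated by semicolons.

Frida 1/4; Hallvard 1/6; Liv 1/4; Njord 1/6; Tove 1/6

Neither parent survives and there are no descendants, so the estate passes to Jorunn's siblings and their issue per stirpes.
The estate is divided into 2 equal shares of 1/2 among Gudrun, Ingeborg.
Gudrun predeceased; the 1/2 allotted to Gudrun's branch passes to Gudrun's issue by representation.
The 1/2 is divided into 2 equal shares of 1/4 among Frida, Liv.
Frida is living and takes 1/4.
Liv is living and takes 1/4.
Ingeborg predeceased; the 1/2 allotted to Ingeborg's branch passes to Ingeborg's issue by representation.
The 1/2 is divided into 3 equal shares of 1/6 among Hallvard, Tove, Njord.
Hallvard is living and takes 1/6.
Tove is living and takes 1/6.
Njord is living and takes 1/6.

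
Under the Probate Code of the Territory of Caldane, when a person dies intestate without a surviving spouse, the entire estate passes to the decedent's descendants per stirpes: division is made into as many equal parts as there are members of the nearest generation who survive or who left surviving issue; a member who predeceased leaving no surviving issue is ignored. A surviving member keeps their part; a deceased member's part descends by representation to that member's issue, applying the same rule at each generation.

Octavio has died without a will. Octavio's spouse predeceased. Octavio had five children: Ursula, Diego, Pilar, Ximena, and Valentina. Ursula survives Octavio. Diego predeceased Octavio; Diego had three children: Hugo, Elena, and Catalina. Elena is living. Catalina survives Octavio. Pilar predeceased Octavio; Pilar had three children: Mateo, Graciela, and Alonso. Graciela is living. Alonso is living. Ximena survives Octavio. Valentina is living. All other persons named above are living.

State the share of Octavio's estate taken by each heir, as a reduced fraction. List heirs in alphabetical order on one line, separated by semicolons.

There is no surviving spouse, so the entire estate passes to Octavio's descendants per stirpes.
The estate is divided into 5 equal shares of 1/5 among Ursula, Diego, Pilar, Ximena, Valentina.
Ursula is living and takes 1/5.
Diego predeceased; the 1/5 allotted to Diego's branch passes to Diego's issue by representation.
The 1/5 is divided into 3 equal shares of 1/15 among Hugo, Elena, Catalina.
Hugo is living and takes 1/15.
Elena is living and takes 1/15.
Catalina is living and takes 1/15.
Pilar predeceased; the 1/5 allotted to Pilar's branch passes to Pilar's issue by representation.
The 1/5 is divided into 3 equal shares of 1/15 among Mateo, Graciela, Alonso.
Mateo is living and takes 1/15.
Graciela is living and takes 1/15.
Alonso is living and takes 1/15.
Ximena is living and takes 1/5.
Valentina is living and takes 1/5.

Alonso 1/15; Catalina 1/15; Elena 1/15; Graciela 1/15; Hugo 1/15; Mateo 1/15; Ursula 1/5; Valentina 1/5; Ximena 1/5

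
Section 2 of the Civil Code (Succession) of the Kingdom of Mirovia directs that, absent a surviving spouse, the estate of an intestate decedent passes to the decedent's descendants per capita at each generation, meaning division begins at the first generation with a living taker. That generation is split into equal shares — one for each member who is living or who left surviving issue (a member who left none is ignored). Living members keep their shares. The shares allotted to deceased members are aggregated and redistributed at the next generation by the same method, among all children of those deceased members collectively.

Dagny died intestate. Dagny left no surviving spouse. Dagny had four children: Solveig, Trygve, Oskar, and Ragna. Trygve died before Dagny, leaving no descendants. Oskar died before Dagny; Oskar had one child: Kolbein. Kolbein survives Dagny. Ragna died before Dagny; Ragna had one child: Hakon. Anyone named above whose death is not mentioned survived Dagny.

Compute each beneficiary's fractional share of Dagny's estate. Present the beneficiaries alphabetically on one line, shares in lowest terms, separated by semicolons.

Hakon 1/3; Kolbein 1/3; Solveig 1/3

There is no surviving spouse, so the entire estate passes to Dagny's descendants per capita at each generation.
At generation 1 (Solveig, Oskar, Ragna) there are 3 shares of (1)/3 = 1/3 each.
Living: Solveig — each takes 1/3.
Deceased: Oskar and Ragna. Their combined 2/3 is pooled and carried to generation 2.
At generation 2 (Kolbein, Hakon) there are 2 shares of (2/3)/2 = 1/3 each.
Living: Kolbein and Hakon — each takes 1/3.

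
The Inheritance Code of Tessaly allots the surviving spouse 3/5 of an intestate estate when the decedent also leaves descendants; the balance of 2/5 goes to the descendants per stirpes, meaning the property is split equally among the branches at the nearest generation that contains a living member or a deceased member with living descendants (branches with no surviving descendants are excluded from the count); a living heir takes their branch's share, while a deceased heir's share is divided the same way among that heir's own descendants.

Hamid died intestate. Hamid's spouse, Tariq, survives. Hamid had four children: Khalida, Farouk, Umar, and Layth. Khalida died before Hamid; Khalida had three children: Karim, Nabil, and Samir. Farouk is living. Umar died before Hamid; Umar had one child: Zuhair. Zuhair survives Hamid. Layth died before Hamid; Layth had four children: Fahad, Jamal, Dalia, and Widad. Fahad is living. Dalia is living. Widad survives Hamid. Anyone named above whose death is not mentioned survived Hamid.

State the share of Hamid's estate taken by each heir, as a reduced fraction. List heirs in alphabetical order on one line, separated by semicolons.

Dalia 1/40; Fahad 1/40; Farouk 1/10; Jamal 1/40; Karim 1/30; Nabil 1/30; Samir 1/30; Tariq 3/5; Widad 1/40; Zuhair 1/10

Tariq, as surviving spouse, takes 3/5.
The remaining 2/5 passes to Hamid's descendants per stirpes.
The 2/5 is divided into 4 equal shares of 1/10 among Khalida, Farouk, Umar, Layth.
Khalida predeceased; the 1/10 allotted to Khalida's branch passes to Khalida's issue by representation.
The 1/10 is divided into 3 equal shares of 1/30 among Karim, Nabil, Samir.
Karim is living and takes 1/30.
Nabil is living and takes 1/30.
Samir is living and takes 1/30.
Farouk is living and takes 1/10.
Umar predeceased; the 1/10 allotted to Umar's branch passes to Umar's issue by representation.
Zuhair is the sole taker at this level and receives the full 1/10.
Layth predeceased; the 1/10 allotted to Layth's branch passes to Layth's issue by representation.
The 1/10 is divided into 4 equal shares of 1/40 among Fahad, Jamal, Dalia, Widad.
Fahad is living and takes 1/40.
Jamal is living and takes 1/40.
Dalia is living and takes 1/40.
Widad is living and takes 1/40.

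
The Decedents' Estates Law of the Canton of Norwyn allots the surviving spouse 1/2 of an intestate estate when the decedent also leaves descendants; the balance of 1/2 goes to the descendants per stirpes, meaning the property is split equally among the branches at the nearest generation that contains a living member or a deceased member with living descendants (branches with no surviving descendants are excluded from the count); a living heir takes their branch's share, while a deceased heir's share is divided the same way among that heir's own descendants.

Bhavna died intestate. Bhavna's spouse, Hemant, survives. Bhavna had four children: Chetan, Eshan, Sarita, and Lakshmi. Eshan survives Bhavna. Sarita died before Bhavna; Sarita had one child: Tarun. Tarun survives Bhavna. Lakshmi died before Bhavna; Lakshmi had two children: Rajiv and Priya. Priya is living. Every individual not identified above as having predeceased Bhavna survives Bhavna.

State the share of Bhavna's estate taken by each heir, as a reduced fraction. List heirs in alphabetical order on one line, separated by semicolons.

Chetan 1/8; Eshan 1/8; Hemant 1/2; Priya 1/16; Rajiv 1/16; Tarun 1/8

Hemant, as surviving spouse, takes 1/2.
The remaining 1/2 passes to Bhavna's descendants per stirpes.
The 1/2 is divided into 4 equal shares of 1/8 among Chetan, Eshan, Sarita, Lakshmi.
Chetan is living and takes 1/8.
Eshan is living and takes 1/8.
Sarita predeceased; the 1/8 allotted to Sarita's branch passes to Sarita's issue by representation.
Tarun is the sole taker at this level and receives the full 1/8.
Lakshmi predeceased; the 1/8 allotted to Lakshmi's branch passes to Lakshmi's issue by representation.
The 1/8 is divided into 2 equal shares of 1/16 among Rajiv, Priya.
Rajiv is living and takes 1/16.
Priya is living and takes 1/16.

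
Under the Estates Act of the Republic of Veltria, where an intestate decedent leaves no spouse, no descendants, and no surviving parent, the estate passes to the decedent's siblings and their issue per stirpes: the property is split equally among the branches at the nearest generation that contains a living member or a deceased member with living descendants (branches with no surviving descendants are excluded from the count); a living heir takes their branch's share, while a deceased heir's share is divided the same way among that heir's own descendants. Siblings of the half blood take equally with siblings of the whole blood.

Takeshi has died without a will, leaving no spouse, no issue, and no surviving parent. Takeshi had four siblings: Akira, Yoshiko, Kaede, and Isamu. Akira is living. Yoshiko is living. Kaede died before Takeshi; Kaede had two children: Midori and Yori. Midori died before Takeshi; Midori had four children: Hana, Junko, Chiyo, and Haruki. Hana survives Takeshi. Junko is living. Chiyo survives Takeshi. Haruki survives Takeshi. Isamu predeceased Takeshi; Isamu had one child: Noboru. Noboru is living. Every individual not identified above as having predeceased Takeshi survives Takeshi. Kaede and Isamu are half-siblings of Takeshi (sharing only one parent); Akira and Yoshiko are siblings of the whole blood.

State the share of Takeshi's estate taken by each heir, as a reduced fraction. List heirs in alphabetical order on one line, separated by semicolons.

No spouse, descendants, or parent survives, so the estate passes to Takeshi's siblings per stirpes.
Half-blood and whole-blood siblings take equally under the stated rule.
The estate is divided into 4 equal shares of 1/4 among Akira, Yoshiko, Kaede, Isamu.
Akira is living and takes 1/4.
Yoshiko is living and takes 1/4.
Kaede predeceased; the 1/4 allotted to Kaede's branch passes to Kaede's issue by representation.
The 1/4 is divided into 2 equal shares of 1/8 among Midori, Yori.
Midori predeceased; the 1/8 allotted to Midori's branch passes to Midori's issue by representation.
The 1/8 is divided into 4 equal shares of 1/32 among Hana, Junko, Chiyo, Haruki.
Hana is living and takes 1/32.
Junko is living and takes 1/32.
Chiyo is living and takes 1/32.
Haruki is living and takes 1/32.
Yori is living and takes 1/8.
Isamu predeceased; the 1/4 allotted to Isamu's branch passes to Isamu's issue by representation.
Noboru is the sole taker at this level and receives the full 1/4.

Akira 1/4; Chiyo 1/32; Hana 1/32; Haruki 1/32; Junko 1/32; Noboru 1/4; Yori 1/8; Yoshiko 1/4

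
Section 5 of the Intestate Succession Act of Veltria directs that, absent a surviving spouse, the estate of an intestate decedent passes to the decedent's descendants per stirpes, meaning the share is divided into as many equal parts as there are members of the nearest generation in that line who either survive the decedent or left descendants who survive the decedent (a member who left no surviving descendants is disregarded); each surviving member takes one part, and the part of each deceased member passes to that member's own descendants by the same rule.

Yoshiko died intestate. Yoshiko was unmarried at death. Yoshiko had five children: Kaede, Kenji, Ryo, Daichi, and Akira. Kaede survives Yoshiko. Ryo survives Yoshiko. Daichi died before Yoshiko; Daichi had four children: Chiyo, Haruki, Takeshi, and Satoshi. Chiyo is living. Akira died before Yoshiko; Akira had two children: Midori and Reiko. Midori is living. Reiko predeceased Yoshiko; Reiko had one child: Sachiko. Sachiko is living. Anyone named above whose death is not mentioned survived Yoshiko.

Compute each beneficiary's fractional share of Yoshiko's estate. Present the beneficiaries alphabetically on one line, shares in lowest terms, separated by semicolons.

There is no surviving spouse, so the entire estate passes to Yoshiko's descendants per stirpes.
The estate is divided into 5 equal shares of 1/5 among Kaede, Kenji, Ryo, Daichi, Akira.
Kaede is living and takes 1/5.
Kenji is living and takes 1/5.
Ryo is living and takes 1/5.
Daichi predeceased; the 1/5 allotted to Daichi's branch passes to Daichi's issue by representation.
The 1/5 is divided into 4 equal shares of 1/20 among Chiyo, Haruki, Takeshi, Satoshi.
Chiyo is living and takes 1/20.
Haruki is living and takes 1/20.
Takeshi is living and takes 1/20.
Satoshi is living and takes 1/20.
Akira predeceased; the 1/5 allotted to Akira's branch passes to Akira's issue by representation.
The 1/5 is divided into 2 equal shares of 1/10 among Midori, Reiko.
Midori is living and takes 1/10.
Reiko predeceased; the 1/10 allotted to Reiko's branch passes to Reiko's issue by representation.
Sachiko is the sole taker at this level and receives the full 1/10.

Chiyo 1/20; Haruki 1/20; Kaede 1/5; Kenji 1/5; Midori 1/10; Ryo 1/5; Sachiko 1/10; Satoshi 1/20; Takeshi 1/20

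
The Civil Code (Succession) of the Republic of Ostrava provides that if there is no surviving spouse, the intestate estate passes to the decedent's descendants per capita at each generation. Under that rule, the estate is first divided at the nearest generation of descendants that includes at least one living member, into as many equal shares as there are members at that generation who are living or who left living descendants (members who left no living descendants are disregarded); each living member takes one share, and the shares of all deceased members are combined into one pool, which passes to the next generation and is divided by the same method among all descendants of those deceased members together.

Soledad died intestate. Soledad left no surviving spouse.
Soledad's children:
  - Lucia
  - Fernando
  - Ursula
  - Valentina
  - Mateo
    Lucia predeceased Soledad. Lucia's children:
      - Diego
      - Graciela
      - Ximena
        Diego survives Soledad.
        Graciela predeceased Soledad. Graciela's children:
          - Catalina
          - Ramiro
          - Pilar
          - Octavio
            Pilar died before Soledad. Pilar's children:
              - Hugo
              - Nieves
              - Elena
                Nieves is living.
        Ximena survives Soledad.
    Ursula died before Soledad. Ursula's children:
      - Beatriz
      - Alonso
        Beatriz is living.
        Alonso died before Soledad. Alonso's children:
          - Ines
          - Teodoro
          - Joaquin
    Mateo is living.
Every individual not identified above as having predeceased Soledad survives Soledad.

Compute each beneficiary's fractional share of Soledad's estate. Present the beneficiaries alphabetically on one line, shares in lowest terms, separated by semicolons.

There is no surviving spouse, so the entire estate passes to Soledad's descendants per capita at each generation.
At generation 1 (Lucia, Fernando, Ursula, Valentina, Mateo) there are 5 shares of (1)/5 = 1/5 each.
Living: Fernando, Valentina, and Mateo — each takes 1/5.
Deceased: Lucia and Ursula. Their combined 2/5 is pooled and carried to generation 2.
At generation 2 (Diego, Graciela, Ximena, Beatriz, Alonso) there are 5 shares of (2/5)/5 = 2/25 each.
Living: Diego, Ximena, and Beatriz — each takes 2/25.
Deceased: Graciela and Alonso. Their combined 4/25 is pooled and carried to generation 3.
At generation 3 (Catalina, Ramiro, Pilar, Octavio, Ines, Teodoro, Joaquin) there are 7 shares of (4/25)/7 = 4/175 each.
Living: Catalina, Ramiro, Octavio, Ines, Teodoro, and Joaquin — each takes 4/175.
Deceased: Pilar. That 4/175 share is carried to generation 4.
At generation 4 (Hugo, Nieves, Elena) there are 3 shares of (4/175)/3 = 4/525 each.
Living: Hugo, Nieves, and Elena — each takes 4/525.

Beatriz 2/25; Catalina 4/175; Diego 2/25; Elena 4/525; Fernando 1/5; Hugo 4/525; Ines 4/175; Joaquin 4/175; Mateo 1/5; Nieves 4/525; Octavio 4/175; Ramiro 4/175; Teodoro 4/175; Valentina 1/5; Ximena 2/25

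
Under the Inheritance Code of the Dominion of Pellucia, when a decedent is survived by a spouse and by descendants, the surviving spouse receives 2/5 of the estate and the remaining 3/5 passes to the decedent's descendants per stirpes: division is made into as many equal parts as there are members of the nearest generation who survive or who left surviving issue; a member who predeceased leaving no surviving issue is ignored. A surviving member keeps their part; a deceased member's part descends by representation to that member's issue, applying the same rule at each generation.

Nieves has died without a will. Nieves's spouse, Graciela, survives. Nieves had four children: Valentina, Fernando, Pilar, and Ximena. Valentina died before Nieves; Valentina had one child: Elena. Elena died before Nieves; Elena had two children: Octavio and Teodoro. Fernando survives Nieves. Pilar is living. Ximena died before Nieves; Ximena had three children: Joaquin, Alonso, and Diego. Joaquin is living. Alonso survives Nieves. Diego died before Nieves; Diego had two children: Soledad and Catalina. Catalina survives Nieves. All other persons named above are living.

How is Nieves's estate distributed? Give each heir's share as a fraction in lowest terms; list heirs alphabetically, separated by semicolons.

Graciela, as surviving spouse, takes 2/5.
The remaining 3/5 passes to Nieves's descendants per stirpes.
The 3/5 is divided into 4 equal shares of 3/20 among Valentina, Fernando, Pilar, Ximena.
Valentina predeceased; the 3/20 allotted to Valentina's branch passes to Valentina's issue by representation.
Elena's line is the sole branch at this level, so the full 3/20 passes to Elena's issue by representation.
The 3/20 is divided into 2 equal shares of 3/40 among Octavio, Teodoro.
Octavio is living and takes 3/40.
Teodoro is living and takes 3/40.
Fernando is living and takes 3/20.
Pilar is living and takes 3/20.
Ximena predeceased; the 3/20 allotted to Ximena's branch passes to Ximena's issue by representation.
The 3/20 is divided into 3 equal shares of 1/20 among Joaquin, Alonso, Diego.
Joaquin is living and takes 1/20.
Alonso is living and takes 1/20.
Diego predeceased; the 1/20 allotted to Diego's branch passes to Diego's issue by representation.
The 1/20 is divided into 2 equal shares of 1/40 among Soledad, Catalina.
Soledad is living and takes 1/40.
Catalina is living and takes 1/40.

Alonso 1/20; Catalina 1/40; Fernando 3/20; Graciela 2/5; Joaquin 1/20; Octavio 3/40; Pilar 3/20; Soledad 1/40; Teodoro 3/40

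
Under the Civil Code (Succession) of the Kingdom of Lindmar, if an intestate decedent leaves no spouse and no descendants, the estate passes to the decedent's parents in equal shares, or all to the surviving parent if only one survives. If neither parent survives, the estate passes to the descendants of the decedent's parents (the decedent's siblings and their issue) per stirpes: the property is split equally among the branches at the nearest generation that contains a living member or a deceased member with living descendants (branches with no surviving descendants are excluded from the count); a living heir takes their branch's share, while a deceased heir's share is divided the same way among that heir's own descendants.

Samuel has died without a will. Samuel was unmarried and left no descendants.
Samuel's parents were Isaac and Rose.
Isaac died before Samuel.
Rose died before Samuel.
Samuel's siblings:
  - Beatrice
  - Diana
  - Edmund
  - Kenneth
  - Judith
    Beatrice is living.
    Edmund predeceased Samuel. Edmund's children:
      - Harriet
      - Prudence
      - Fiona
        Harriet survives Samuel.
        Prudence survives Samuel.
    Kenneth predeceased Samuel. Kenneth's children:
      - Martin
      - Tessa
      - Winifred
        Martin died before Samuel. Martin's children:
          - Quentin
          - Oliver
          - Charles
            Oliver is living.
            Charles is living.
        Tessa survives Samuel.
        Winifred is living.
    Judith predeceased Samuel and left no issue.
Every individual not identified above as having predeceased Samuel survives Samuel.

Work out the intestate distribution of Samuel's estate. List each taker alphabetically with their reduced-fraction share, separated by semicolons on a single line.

Beatrice 1/4; Charles 1/36; Diana 1/4; Fiona 1/12; Harriet 1/12; Oliver 1/36; Prudence 1/12; Quentin 1/36; Tessa 1/12; Winifred 1/12

Neither parent survives and there are no descendants, so the estate passes to Samuel's siblings and their issue per stirpes.
Judith left no surviving issue, so that branch lapses and is disregarded.
The estate is divided into 4 equal shares of 1/4 among Beatrice, Diana, Edmund, Kenneth.
Beatrice is living and takes 1/4.
Diana is living and takes 1/4.
Edmund predeceased; the 1/4 allotted to Edmund's branch passes to Edmund's issue by representation.
The 1/4 is divided into 3 equal shares of 1/12 among Harriet, Prudence, Fiona.
Harriet is living and takes 1/12.
Prudence is living and takes 1/12.
Fiona is living and takes 1/12.
Kenneth predeceased; the 1/4 allotted to Kenneth's branch passes to Kenneth's issue by representation.
The 1/4 is divided into 3 equal shares of 1/12 among Martin, Tessa, Winifred.
Martin predeceased; the 1/12 allotted to Martin's branch passes to Martin's issue by representation.
The 1/12 is divided into 3 equal shares of 1/36 among Quentin, Oliver, Charles.
Quentin is living and takes 1/36.
Oliver is living and takes 1/36.
Charles is living and takes 1/36.
Tessa is living and takes 1/12.
Winifred is living and takes 1/12.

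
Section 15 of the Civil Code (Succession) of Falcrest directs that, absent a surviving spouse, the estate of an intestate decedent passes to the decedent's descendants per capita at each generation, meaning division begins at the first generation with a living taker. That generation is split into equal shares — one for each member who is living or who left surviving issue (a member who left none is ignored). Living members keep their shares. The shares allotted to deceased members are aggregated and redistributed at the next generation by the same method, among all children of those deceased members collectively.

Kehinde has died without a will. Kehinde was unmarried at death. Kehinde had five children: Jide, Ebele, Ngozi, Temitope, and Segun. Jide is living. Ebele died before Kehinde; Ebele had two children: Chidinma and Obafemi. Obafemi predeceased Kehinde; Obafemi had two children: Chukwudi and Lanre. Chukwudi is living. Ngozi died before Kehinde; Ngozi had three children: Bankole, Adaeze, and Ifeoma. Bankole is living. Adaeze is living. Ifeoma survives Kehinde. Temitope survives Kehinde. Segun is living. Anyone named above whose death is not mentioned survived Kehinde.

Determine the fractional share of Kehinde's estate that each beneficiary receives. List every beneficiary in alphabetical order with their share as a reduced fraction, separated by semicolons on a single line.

There is no surviving spouse, so the entire estate passes to Kehinde's descendants per capita at each generation.
At generation 1 (Jide, Ebele, Ngozi, Temitope, Segun) there are 5 shares of (1)/5 = 1/5 each.
Living: Jide, Temitope, and Segun — each takes 1/5.
Deceased: Ebele and Ngozi. Their combined 2/5 is pooled and carried to generation 2.
At generation 2 (Chidinma, Obafemi, Bankole, Adaeze, Ifeoma) there are 5 shares of (2/5)/5 = 2/25 each.
Living: Chidinma, Bankole, Adaeze, and Ifeoma — each takes 2/25.
Deceased: Obafemi. That 2/25 share is carried to generation 3.
At generation 3 (Chukwudi, Lanre) there are 2 shares of (2/25)/2 = 1/25 each.
Living: Chukwudi and Lanre — each takes 1/25.

Adaeze 2/25; Bankole 2/25; Chidinma 2/25; Chukwudi 1/25; Ifeoma 2/25; Jide 1/5; Lanre 1/25; Segun 1/5; Temitope 1/5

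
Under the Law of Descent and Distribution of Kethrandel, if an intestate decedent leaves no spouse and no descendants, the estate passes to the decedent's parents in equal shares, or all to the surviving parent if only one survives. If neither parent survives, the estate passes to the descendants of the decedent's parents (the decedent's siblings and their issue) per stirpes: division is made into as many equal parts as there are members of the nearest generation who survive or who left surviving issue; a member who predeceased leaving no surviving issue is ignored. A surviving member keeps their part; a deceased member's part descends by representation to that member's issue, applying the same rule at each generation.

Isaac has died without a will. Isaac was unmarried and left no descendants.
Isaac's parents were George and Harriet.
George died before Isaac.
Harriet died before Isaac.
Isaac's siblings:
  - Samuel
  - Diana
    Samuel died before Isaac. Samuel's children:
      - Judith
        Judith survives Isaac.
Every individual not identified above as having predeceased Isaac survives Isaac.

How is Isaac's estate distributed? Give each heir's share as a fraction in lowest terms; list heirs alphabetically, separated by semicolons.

Diana 1/2; Judith 1/2

Neither parent survives and there are no descendants, so the estate passes to Isaac's siblings and their issue per stirpes.
The estate is divided into 2 equal shares of 1/2 among Samuel, Diana.
Samuel predeceased; the 1/2 allotted to Samuel's branch passes to Samuel's issue by representation.
Judith is the sole taker at this level and receives the full 1/2.
Diana is living and takes 1/2.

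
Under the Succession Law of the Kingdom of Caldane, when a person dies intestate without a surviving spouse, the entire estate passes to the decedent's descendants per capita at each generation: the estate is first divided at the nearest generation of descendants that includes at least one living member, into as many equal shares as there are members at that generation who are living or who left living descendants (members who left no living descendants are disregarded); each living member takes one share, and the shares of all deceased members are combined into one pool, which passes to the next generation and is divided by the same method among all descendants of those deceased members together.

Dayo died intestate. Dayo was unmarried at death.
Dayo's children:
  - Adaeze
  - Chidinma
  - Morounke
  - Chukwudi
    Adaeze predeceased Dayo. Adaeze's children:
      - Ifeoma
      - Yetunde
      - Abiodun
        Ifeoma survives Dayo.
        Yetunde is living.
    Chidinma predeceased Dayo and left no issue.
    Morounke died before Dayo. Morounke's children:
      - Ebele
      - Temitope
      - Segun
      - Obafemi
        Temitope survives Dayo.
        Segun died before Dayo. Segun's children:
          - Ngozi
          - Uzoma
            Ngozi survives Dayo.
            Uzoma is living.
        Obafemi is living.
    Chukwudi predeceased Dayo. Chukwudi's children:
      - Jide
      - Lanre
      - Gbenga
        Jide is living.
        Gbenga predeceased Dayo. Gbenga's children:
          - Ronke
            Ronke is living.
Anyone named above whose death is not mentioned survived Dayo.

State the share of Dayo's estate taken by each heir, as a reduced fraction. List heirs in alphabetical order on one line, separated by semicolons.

Abiodun 1/10; Ebele 1/10; Ifeoma 1/10; Jide 1/10; Lanre 1/10; Ngozi 1/15; Obafemi 1/10; Ronke 1/15; Temitope 1/10; Uzoma 1/15; Yetunde 1/10

There is no surviving spouse, so the entire estate passes to Dayo's descendants per capita at each generation.
No one at generation 1 (Adaeze, Morounke, Chukwudi) is living; moving to the next generation.
At generation 2 (Ifeoma, Yetunde, Abiodun, Ebele, Temitope, Segun, Obafemi, Jide, Lanre, Gbenga) there are 10 shares of (1)/10 = 1/10 each.
Living: Ifeoma, Yetunde, Abiodun, Ebele, Temitope, Obafemi, Jide, and Lanre — each takes 1/10.
Deceased: Segun and Gbenga. Their combined 1/5 is pooled and carried to generation 3.
At generation 3 (Ngozi, Uzoma, Ronke) there are 3 shares of (1/5)/3 = 1/15 each.
Living: Ngozi, Uzoma, and Ronke — each takes 1/15.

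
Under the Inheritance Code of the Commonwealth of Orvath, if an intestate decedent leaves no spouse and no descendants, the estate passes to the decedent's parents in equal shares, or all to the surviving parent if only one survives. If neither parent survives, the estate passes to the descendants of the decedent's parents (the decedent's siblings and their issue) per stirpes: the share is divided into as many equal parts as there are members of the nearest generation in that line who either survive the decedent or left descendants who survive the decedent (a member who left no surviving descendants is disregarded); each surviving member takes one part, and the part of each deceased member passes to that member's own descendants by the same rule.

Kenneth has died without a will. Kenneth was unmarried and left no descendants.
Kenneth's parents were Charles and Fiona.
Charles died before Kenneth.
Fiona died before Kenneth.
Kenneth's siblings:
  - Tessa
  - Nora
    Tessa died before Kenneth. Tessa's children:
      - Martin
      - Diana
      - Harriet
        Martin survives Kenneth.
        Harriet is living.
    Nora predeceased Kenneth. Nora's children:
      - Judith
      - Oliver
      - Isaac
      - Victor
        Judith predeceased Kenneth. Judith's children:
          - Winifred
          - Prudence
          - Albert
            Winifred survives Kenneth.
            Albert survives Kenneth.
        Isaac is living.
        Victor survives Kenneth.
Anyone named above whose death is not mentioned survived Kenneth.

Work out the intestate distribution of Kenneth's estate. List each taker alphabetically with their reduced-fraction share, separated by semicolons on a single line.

Neither parent survives and there are no descendants, so the estate passes to Kenneth's siblings and their issue per stirpes.
The estate is divided into 2 equal shares of 1/2 among Tessa, Nora.
Tessa predeceased; the 1/2 allotted to Tessa's branch passes to Tessa's issue by representation.
The 1/2 is divided into 3 equal shares of 1/6 among Martin, Diana, Harriet.
Martin is living and takes 1/6.
Diana is living and takes 1/6.
Harriet is living and takes 1/6.
Nora predeceased; the 1/2 allotted to Nora's branch passes to Nora's issue by representation.
The 1/2 is divided into 4 equal shares of 1/8 among Judith, Oliver, Isaac, Victor.
Judith predeceased; the 1/8 allotted to Judith's branch passes to Judith's issue by representation.
The 1/8 is divided into 3 equal shares of 1/24 among Winifred, Prudence, Albert.
Winifred is living and takes 1/24.
Prudence is living and takes 1/24.
Albert is living and takes 1/24.
Oliver is living and takes 1/8.
Isaac is living and takes 1/8.
Victor is living and takes 1/8.

Albert 1/24; Diana 1/6; Harriet 1/6; Isaac 1/8; Martin 1/6; Oliver 1/8; Prudence 1/24; Victor 1/8; Winifred 1/24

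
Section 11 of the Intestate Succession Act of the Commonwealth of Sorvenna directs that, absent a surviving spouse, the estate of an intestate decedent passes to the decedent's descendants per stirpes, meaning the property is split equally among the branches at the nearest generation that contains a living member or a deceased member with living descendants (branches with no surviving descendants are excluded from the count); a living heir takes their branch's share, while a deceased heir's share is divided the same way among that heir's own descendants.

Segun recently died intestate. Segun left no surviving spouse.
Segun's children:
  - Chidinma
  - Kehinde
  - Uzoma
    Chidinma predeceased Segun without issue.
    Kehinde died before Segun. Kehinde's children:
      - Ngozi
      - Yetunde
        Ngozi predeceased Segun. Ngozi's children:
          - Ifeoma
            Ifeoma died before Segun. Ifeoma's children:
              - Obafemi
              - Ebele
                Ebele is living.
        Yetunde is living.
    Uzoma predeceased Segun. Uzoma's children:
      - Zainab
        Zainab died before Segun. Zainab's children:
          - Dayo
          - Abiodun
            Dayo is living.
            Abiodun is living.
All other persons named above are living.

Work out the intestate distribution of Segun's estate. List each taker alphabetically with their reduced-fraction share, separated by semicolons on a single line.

There is no surviving spouse, so the entire estate passes to Segun's descendants per stirpes.
Chidinma left no surviving issue, so that branch lapses and is disregarded.
The estate is divided into 2 equal shares of 1/2 among Kehinde, Uzoma.
Kehinde predeceased; the 1/2 allotted to Kehinde's branch passes to Kehinde's issue by representation.
The 1/2 is divided into 2 equal shares of 1/4 among Ngozi, Yetunde.
Ngozi predeceased; the 1/4 allotted to Ngozi's branch passes to Ngozi's issue by representation.
Ifeoma's line is the sole branch at this level, so the full 1/4 passes to Ifeoma's issue by representation.
The 1/4 is divided into 2 equal shares of 1/8 among Obafemi, Ebele.
Obafemi is living and takes 1/8.
Ebele is living and takes 1/8.
Yetunde is living and takes 1/4.
Uzoma predeceased; the 1/2 allotted to Uzoma's branch passes to Uzoma's issue by representation.
Zainab's line is the sole branch at this level, so the full 1/2 passes to Zainab's issue by representation.
The 1/2 is divided into 2 equal shares of 1/4 among Dayo, Abiodun.
Dayo is living and takes 1/4.
Abiodun is living and takes 1/4.

Abiodun 1/4; Dayo 1/4; Ebele 1/8; Obafemi 1/8; Yetunde 1/4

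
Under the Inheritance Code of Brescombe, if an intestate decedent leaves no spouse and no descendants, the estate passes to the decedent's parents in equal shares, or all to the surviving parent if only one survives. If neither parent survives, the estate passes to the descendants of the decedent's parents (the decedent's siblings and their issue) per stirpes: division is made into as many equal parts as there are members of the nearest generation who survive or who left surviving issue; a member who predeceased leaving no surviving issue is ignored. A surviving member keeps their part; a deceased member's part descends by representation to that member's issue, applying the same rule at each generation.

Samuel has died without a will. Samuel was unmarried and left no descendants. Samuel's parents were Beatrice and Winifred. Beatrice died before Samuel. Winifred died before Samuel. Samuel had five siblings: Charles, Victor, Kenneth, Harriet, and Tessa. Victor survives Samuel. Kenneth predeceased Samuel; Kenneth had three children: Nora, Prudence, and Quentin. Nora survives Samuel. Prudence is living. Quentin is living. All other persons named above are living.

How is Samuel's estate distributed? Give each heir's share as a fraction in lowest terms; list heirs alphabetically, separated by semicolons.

Charles 1/5; Harriet 1/5; Nora 1/15; Prudence 1/15; Quentin 1/15; Tessa 1/5; Victor 1/5

Neither parent survives and there are no descendants, so the estate passes to Samuel's siblings and their issue per stirpes.
The estate is divided into 5 equal shares of 1/5 among Charles, Victor, Kenneth, Harriet, Tessa.
Charles is living and takes 1/5.
Victor is living and takes 1/5.
Kenneth predeceased; the 1/5 allotted to Kenneth's branch passes to Kenneth's issue by representation.
The 1/5 is divided into 3 equal shares of 1/15 among Nora, Prudence, Quentin.
Nora is living and takes 1/15.
Prudence is living and takes 1/15.
Quentin is living and takes 1/15.
Harriet is living and takes 1/5.
Tessa is living and takes 1/5.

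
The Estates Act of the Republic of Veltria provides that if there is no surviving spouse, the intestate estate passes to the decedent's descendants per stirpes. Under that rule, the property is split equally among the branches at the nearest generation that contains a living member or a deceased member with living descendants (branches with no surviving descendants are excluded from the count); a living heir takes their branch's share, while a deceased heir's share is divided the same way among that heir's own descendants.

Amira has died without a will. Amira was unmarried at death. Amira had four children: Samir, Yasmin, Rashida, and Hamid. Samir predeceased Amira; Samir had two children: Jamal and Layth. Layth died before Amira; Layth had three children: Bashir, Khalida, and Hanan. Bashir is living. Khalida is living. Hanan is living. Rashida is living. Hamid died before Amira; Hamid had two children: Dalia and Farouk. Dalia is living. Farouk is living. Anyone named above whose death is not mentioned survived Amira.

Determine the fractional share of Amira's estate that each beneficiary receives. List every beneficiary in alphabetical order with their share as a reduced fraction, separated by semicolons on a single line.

Bashir 1/24; Dalia 1/8; Farouk 1/8; Hanan 1/24; Jamal 1/8; Khalida 1/24; Rashida 1/4; Yasmin 1/4

There is no surviving spouse, so the entire estate passes to Amira's descendants per stirpes.
The estate is divided into 4 equal shares of 1/4 among Samir, Yasmin, Rashida, Hamid.
Samir predeceased; the 1/4 allotted to Samir's branch passes to Samir's issue by representation.
The 1/4 is divided into 2 equal shares of 1/8 among Jamal, Layth.
Jamal is living and takes 1/8.
Layth predeceased; the 1/8 allotted to Layth's branch passes to Layth's issue by representation.
The 1/8 is divided into 3 equal shares of 1/24 among Bashir, Khalida, Hanan.
Bashir is living and takes 1/24.
Khalida is living and takes 1/24.
Hanan is living and takes 1/24.
Yasmin is living and takes 1/4.
Rashida is living and takes 1/4.
Hamid predeceased; the 1/4 allotted to Hamid's branch passes to Hamid's issue by representation.
The 1/4 is divided into 2 equal shares of 1/8 among Dalia, Farouk.
Dalia is living and takes 1/8.
Farouk is living and takes 1/8.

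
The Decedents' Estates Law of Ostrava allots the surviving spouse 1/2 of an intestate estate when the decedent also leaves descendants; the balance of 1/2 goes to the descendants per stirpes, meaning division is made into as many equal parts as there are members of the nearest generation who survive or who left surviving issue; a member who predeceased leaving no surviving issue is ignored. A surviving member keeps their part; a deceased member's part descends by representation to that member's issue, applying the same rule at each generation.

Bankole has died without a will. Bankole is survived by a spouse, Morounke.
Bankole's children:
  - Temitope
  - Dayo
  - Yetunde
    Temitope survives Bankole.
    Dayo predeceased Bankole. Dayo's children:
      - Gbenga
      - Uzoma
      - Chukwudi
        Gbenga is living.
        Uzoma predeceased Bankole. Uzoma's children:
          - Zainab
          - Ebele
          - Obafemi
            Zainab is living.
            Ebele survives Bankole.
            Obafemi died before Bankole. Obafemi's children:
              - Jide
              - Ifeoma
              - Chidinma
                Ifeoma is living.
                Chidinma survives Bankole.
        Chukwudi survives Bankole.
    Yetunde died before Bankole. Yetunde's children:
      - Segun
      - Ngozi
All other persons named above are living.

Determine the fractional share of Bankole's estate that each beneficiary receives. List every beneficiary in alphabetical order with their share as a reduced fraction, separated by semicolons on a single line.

Chidinma 1/162; Chukwudi 1/18; Ebele 1/54; Gbenga 1/18; Ifeoma 1/162; Jide 1/162; Morounke 1/2; Ngozi 1/12; Segun 1/12; Temitope 1/6; Zainab 1/54

Morounke, as surviving spouse, takes 1/2.
The remaining 1/2 passes to Bankole's descendants per stirpes.
The 1/2 is divided into 3 equal shares of 1/6 among Temitope, Dayo, Yetunde.
Temitope is living and takes 1/6.
Dayo predeceased; the 1/6 allotted to Dayo's branch passes to Dayo's issue by representation.
The 1/6 is divided into 3 equal shares of 1/18 among Gbenga, Uzoma, Chukwudi.
Gbenga is living and takes 1/18.
Uzoma predeceased; the 1/18 allotted to Uzoma's branch passes to Uzoma's issue by representation.
The 1/18 is divided into 3 equal shares of 1/54 among Zainab, Ebele, Obafemi.
Zainab is living and takes 1/54.
Ebele is living and takes 1/54.
Obafemi predeceased; the 1/54 allotted to Obafemi's branch passes to Obafemi's issue by representation.
The 1/54 is divided into 3 equal shares of 1/162 among Jide, Ifeoma, Chidinma.
Jide is living and takes 1/162.
Ifeoma is living and takes 1/162.
Chidinma is living and takes 1/162.
Chukwudi is living and takes 1/18.
Yetunde predeceased; the 1/6 allotted to Yetunde's branch passes to Yetunde's issue by representation.
The 1/6 is divided into 2 equal shares of 1/12 among Segun, Ngozi.
Segun is living and takes 1/12.
Ngozi is living and takes 1/12.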